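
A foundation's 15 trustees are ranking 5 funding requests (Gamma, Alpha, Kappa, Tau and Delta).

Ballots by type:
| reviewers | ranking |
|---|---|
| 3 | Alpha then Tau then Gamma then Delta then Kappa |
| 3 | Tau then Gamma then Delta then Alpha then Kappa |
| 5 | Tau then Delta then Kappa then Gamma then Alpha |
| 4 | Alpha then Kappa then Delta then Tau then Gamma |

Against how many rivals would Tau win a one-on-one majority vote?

Tau against each rival (15 reviewers):
Tau–Gamma: Tau 15–0.
Tau vs Alpha: Tau wins 8–7.
Tau vs Kappa: Tau is ranked higher on 3+3+5 = 11 ballots, Kappa on 4. Tau wins 11–4.
Tau vs Delta: Tau wins 11–4.
Tau beats Gamma, Alpha, Kappa, Delta — 4 pairwise wins.

4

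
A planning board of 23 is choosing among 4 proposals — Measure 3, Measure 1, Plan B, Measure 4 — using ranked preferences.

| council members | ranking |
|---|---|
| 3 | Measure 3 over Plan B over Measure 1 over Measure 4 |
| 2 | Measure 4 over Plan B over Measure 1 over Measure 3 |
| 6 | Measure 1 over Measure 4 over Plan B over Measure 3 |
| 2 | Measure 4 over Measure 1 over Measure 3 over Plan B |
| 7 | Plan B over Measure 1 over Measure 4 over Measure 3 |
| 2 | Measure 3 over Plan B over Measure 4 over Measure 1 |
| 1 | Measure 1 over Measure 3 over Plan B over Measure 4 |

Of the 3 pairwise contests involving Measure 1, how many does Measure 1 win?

2

Measure 1 against each rival (23 council members):
Measure 1 vs Measure 3: Measure 1, 18–5.
Measure 1 vs Plan B: 6+2+1 = 9 for Measure 1, 14 for Plan B — Plan B by 14–9.
Measure 1 vs Measure 4: Measure 1 wins 17–6.
Measure 1 beats Measure 3, Measure 4; loses to Plan B — 2 pairwise wins.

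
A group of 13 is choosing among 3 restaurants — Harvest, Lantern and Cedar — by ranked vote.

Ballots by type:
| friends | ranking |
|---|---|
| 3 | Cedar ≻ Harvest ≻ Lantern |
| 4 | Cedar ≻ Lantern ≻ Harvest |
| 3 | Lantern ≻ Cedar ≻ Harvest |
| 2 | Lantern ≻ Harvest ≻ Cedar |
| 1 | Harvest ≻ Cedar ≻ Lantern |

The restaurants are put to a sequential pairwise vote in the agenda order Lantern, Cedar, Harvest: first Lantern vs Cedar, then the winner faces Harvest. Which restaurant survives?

Cedar

Round 1: Lantern vs Cedar — 5–8, Cedar advances.
Round 2: Cedar vs Harvest — 10–3, Cedar advances.
Cedar survives the agenda.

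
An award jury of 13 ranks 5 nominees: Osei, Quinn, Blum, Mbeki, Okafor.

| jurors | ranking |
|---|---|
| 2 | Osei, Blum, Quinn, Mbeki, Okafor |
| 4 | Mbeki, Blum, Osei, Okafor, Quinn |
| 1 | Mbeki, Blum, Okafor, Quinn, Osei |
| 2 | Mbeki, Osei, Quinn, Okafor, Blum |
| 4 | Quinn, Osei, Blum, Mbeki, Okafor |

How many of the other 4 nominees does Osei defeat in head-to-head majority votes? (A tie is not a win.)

Osei against each rival (13 jurors):
Osei vs Quinn: Osei preferred on 2+4+2 = 8 ballots; Osei wins 8–5.
Osei vs Blum: 8 to 5, Osei.
Osei vs Mbeki: 6 to 7, Mbeki.
Osei vs Okafor: 2+4+2+4 = 12 for Osei, 1 for Okafor — Osei by 12–1.
Osei beats Quinn, Blum, Okafor; loses to Mbeki — 3 pairwise wins.

3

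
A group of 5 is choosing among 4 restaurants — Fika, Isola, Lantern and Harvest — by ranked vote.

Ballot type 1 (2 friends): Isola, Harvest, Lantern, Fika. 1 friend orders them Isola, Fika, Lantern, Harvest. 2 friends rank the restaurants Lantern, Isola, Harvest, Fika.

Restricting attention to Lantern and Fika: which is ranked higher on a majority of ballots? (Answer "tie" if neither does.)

Ballots ranking Lantern above Fika: 2 + 2 = 4.
Ballots ranking Fika above Lantern: 5 − 4 = 1.
Lantern wins the head-to-head 4–1.

Lantern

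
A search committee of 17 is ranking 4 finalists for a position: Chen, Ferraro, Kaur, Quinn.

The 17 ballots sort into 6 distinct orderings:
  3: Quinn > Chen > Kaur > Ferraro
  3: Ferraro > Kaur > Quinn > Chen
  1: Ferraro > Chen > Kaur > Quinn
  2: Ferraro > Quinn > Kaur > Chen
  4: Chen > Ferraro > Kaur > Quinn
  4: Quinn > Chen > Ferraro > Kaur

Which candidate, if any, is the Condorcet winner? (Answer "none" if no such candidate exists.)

none

Pairwise majorities:
Chen vs Ferraro: Chen preferred on 3+4+4 = 11 ballots; Chen wins 11–6.
Chen vs Kaur: Chen preferred on 3+1+4+4 = 12 ballots; Chen wins 12–5.
Chen vs Quinn: Chen preferred on 1+4 = 5 ballots; Quinn wins 12–5.
Ferraro vs Kaur: Ferraro preferred on 3+1+2+4+4 = 14 ballots; Ferraro wins 14–3.
Ferraro vs Quinn: 10 to 7, Ferraro.
Kaur vs Quinn: 3+1+4 = 8 for Kaur, 9 for Quinn — Quinn by 9–8.
Every candidate loses at least once (Chen loses to Quinn; Ferraro loses to Chen; Kaur loses to Chen; Quinn loses to Ferraro). The majority relation contains the cycle Chen → Ferraro → Quinn → Chen, so there is no Condorcet winner.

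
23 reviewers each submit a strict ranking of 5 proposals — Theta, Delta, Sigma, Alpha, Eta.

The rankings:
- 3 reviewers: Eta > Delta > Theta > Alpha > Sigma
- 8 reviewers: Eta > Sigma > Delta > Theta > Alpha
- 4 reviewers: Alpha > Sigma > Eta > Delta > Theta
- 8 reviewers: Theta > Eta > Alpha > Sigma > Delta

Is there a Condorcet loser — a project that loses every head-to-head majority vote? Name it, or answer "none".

Pairwise majorities:
Theta vs Delta: Delta, 15–8.
Theta–Sigma: Sigma 12–11.
Theta–Alpha: Theta 19–4.
Theta vs Eta: 8 for Theta, 15 for Eta — Eta by 15–8.
Delta vs Sigma: 3 for Delta, 20 for Sigma — Sigma by 20–3.
Delta vs Alpha: 3+8 = 11 for Delta, 12 for Alpha — Alpha by 12–11.
Delta–Eta: Eta 23–0.
Sigma vs Alpha: Alpha wins 15–8.
Sigma vs Eta: 4 to 19, Eta.
Alpha vs Eta: 4 for Alpha, 19 for Eta — Eta by 19–4.
No project is winless: Theta beats Alpha; Delta beats Theta; Sigma beats Theta; Alpha beats Delta; Eta beats Theta. There is no Condorcet loser.

none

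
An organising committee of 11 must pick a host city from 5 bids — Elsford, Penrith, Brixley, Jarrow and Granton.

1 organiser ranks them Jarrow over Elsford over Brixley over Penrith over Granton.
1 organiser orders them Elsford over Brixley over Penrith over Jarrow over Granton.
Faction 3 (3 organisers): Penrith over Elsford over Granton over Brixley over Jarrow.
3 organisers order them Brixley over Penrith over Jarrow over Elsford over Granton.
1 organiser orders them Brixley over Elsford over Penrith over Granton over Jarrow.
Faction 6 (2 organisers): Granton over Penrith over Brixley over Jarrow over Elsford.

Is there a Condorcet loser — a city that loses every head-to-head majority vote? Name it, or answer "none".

Pairwise majorities:
Elsford vs Penrith: Elsford is ranked higher on 1+1+1 = 3 ballots, Penrith on 8. Penrith wins 8–3.
Elsford vs Brixley: Elsford is ranked higher on 1+1+3 = 5 ballots, Brixley on 6. Brixley wins 6–5.
Elsford vs Jarrow: Jarrow, 6–5.
Elsford–Granton: Elsford 9–2.
Penrith vs Brixley: 5 to 6, Brixley.
Penrith–Jarrow: Penrith 10–1.
Penrith vs Granton: 1+1+3+3+1 = 9 for Penrith, 2 for Granton — Penrith by 9–2.
Brixley vs Jarrow: 10 to 1, Brixley.
Brixley vs Granton: Brixley, 6–5.
Jarrow vs Granton: Jarrow is ranked higher on 1+1+3 = 5 ballots, Granton on 6. Granton wins 6–5.
No city is winless: Elsford beats Granton; Penrith beats Elsford; Brixley beats Elsford; Jarrow beats Elsford; Granton beats Jarrow. There is no Condorcet loser.

none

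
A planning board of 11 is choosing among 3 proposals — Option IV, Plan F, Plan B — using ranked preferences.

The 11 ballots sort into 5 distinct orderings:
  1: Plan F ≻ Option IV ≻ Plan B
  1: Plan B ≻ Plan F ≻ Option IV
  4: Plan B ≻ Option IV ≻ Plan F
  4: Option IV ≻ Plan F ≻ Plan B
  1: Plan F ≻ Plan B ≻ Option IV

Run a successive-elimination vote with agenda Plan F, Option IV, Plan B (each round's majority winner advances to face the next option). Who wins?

Round 1: Plan F vs Option IV — 3–8, Option IV advances.
Round 2: Option IV vs Plan B — 5–6, Plan B advances.
Plan B survives the agenda.

Plan B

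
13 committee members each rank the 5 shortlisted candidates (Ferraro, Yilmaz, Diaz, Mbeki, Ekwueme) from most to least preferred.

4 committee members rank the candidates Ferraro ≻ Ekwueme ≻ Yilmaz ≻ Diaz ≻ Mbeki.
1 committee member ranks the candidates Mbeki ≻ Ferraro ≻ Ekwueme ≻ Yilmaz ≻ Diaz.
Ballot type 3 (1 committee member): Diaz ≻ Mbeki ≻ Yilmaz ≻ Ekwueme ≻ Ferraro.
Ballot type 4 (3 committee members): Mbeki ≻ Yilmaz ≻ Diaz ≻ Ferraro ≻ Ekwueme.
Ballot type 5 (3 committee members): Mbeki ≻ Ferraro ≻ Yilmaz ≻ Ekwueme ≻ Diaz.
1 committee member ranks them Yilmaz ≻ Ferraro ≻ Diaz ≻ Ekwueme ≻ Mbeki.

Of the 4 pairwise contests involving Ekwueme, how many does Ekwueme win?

Ekwueme against each rival (13 committee members):
Ekwueme–Ferraro: Ferraro 12–1.
Ekwueme vs Yilmaz: Ekwueme preferred on 4+1 = 5 ballots; Yilmaz wins 8–5.
Ekwueme vs Diaz: Ekwueme, 8–5.
Ekwueme vs Mbeki: Mbeki, 8–5.
Ekwueme beats Diaz; loses to Ferraro, Yilmaz, Mbeki — 1 pairwise win.

1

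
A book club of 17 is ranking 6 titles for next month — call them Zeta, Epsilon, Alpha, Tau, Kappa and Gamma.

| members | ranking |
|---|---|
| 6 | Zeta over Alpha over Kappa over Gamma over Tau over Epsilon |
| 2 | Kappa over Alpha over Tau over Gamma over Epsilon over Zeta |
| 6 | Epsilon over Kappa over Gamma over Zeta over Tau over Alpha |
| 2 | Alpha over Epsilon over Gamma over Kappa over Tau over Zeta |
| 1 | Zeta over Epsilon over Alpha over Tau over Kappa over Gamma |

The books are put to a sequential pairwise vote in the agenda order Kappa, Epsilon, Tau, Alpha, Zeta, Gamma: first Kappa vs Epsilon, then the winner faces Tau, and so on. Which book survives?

Round 1: Kappa vs Epsilon — 8–9, Epsilon advances.
Round 2: Epsilon vs Tau — 9–8, Epsilon advances.
Round 3: Epsilon vs Alpha — 7–10, Alpha advances.
Round 4: Alpha vs Zeta — 4–13, Zeta advances.
Round 5: Zeta vs Gamma — 7–10, Gamma advances.
The agenda winner is Gamma.

Gamma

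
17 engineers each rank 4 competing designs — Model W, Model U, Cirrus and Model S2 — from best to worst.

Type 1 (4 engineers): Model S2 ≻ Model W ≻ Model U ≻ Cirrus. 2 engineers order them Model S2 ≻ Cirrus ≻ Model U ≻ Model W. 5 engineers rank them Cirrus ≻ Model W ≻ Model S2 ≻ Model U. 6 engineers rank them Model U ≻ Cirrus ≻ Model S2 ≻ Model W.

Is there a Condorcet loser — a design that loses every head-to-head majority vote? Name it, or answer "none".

Head-to-head results (17 engineers):
Model W–Model U: Model W 9–8.
Model W vs Cirrus: Cirrus, 13–4.
Model W vs Model S2: Model S2 wins 12–5.
Model U vs Cirrus: Model U is ranked higher on 4+6 = 10 ballots, Cirrus on 7. Model U wins 10–7.
Model U vs Model S2: Model U preferred on 6 ballots; Model S2 wins 11–6.
Cirrus–Model S2: Cirrus 11–6.
Every design wins at least one matchup (Model W beats Model U; Model U beats Cirrus; Cirrus beats Model W; Model S2 beats Model W), so there is no Condorcet loser.

none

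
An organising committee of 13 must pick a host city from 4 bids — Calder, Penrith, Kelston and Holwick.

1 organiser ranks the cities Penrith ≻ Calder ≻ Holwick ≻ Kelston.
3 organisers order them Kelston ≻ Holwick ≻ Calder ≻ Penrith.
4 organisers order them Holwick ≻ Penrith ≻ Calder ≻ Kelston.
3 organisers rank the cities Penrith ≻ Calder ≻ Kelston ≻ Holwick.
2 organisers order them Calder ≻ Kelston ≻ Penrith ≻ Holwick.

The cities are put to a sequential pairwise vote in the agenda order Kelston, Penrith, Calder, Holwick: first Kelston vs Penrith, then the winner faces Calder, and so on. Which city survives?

Round 1: Kelston vs Penrith — 5–8, Penrith advances.
Round 2: Penrith vs Calder — 8–5, Penrith advances.
Round 3: Penrith vs Holwick — 6–7, Holwick advances.
Holwick survives the agenda.

Holwick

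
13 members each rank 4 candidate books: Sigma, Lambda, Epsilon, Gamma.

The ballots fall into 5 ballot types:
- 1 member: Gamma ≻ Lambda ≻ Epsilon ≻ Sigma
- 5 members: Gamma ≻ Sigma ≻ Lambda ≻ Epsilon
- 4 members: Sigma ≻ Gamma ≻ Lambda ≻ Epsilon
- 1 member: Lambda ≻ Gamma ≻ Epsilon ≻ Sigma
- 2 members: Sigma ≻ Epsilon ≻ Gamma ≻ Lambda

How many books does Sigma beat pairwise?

Sigma against each rival (13 members):
Sigma–Lambda: Sigma 11–2.
Sigma–Epsilon: Sigma 11–2.
Sigma vs Gamma: Gamma wins 7–6.
Sigma beats Lambda, Epsilon; loses to Gamma — 2 pairwise wins.

2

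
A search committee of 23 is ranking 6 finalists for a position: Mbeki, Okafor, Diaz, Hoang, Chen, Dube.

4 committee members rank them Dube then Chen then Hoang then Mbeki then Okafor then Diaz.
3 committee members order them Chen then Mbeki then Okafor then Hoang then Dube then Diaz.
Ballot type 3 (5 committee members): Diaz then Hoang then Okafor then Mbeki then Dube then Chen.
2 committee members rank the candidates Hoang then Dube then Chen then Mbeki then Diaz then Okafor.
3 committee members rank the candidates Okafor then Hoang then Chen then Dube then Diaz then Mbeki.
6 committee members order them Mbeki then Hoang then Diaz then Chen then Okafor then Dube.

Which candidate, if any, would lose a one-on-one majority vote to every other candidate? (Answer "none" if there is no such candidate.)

Pairwise majorities:
Mbeki vs Okafor: Mbeki wins 15–8.
Mbeki vs Diaz: Mbeki wins 15–8.
Mbeki vs Hoang: Mbeki preferred on 3+6 = 9 ballots; Hoang wins 14–9.
Mbeki vs Chen: 11 to 12, Chen.
Mbeki–Dube: Mbeki 14–9.
Okafor vs Diaz: Diaz wins 13–10.
Okafor vs Hoang: Hoang, 17–6.
Okafor vs Chen: Chen wins 15–8.
Okafor–Dube: Okafor 17–6.
Diaz vs Hoang: Diaz is ranked higher on 5 ballots, Hoang on 18. Hoang wins 18–5.
Diaz vs Chen: Diaz preferred on 5+6 = 11 ballots; Chen wins 12–11.
Diaz–Dube: Dube 12–11.
Hoang vs Chen: 16 to 7, Hoang.
Hoang vs Dube: Hoang, 19–4.
Chen vs Dube: Chen, 12–11.
Every candidate wins at least one matchup (Mbeki beats Okafor; Okafor beats Dube; Diaz beats Okafor; Hoang beats Mbeki; Chen beats Mbeki; Dube beats Diaz), so there is no Condorcet loser.

none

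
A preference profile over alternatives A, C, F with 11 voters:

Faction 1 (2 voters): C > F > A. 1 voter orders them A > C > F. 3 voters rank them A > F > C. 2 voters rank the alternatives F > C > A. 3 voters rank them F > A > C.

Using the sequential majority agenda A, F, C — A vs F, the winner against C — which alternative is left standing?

F

Round 1: A vs F — 4–7, F advances.
Round 2: F vs C — 8–3, F advances.
The agenda winner is F.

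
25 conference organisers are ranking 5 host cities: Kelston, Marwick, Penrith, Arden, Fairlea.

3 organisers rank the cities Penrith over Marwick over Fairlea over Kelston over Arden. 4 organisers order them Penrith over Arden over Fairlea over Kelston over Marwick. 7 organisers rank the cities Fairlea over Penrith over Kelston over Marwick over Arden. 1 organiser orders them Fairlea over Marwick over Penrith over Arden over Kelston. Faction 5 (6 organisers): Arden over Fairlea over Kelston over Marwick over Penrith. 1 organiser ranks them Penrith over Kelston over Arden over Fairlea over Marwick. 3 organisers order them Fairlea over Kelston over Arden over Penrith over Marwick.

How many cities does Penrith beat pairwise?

Penrith against each rival (25 organisers):
Penrith vs Kelston: 16 to 9, Penrith.
Penrith vs Marwick: 3+4+7+1+3 = 18 for Penrith, 7 for Marwick — Penrith by 18–7.
Penrith vs Arden: Penrith wins 16–9.
Penrith vs Fairlea: 8 to 17, Fairlea.
Penrith beats Kelston, Marwick, Arden; loses to Fairlea — 3 pairwise wins.

3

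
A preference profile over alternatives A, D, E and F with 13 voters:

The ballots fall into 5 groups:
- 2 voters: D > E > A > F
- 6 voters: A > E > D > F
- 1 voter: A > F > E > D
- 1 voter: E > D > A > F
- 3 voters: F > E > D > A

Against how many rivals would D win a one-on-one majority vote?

1

D against each rival (13 voters):
D vs A: 6 to 7, A.
D vs E: D preferred on 2 ballots; E wins 11–2.
D vs F: D preferred on 2+6+1 = 9 ballots; D wins 9–4.
D beats F; loses to A, E — 1 pairwise win.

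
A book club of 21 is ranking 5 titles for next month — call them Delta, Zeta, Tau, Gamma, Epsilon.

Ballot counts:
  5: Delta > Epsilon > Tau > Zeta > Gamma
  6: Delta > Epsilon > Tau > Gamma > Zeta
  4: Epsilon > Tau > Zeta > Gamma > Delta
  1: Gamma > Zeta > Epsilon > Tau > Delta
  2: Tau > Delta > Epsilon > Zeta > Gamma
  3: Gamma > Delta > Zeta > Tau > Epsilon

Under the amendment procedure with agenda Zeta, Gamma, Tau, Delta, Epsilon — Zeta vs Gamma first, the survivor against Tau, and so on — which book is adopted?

Delta

Round 1: Zeta vs Gamma — 11–10, Zeta advances.
Round 2: Zeta vs Tau — 4–17, Tau advances.
Round 3: Tau vs Delta — 7–14, Delta advances.
Round 4: Delta vs Epsilon — 16–5, Delta advances.
Delta survives the agenda.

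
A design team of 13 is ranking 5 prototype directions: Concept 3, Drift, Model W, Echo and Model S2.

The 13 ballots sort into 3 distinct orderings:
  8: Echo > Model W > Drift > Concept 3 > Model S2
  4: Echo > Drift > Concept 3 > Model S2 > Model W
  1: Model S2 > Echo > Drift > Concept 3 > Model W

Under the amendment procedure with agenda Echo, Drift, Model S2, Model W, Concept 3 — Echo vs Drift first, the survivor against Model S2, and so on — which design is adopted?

Echo

Round 1: Echo vs Drift — 13–0, Echo advances.
Round 2: Echo vs Model S2 — 12–1, Echo advances.
Round 3: Echo vs Model W — 13–0, Echo advances.
Round 4: Echo vs Concept 3 — 13–0, Echo advances.
The agenda winner is Echo.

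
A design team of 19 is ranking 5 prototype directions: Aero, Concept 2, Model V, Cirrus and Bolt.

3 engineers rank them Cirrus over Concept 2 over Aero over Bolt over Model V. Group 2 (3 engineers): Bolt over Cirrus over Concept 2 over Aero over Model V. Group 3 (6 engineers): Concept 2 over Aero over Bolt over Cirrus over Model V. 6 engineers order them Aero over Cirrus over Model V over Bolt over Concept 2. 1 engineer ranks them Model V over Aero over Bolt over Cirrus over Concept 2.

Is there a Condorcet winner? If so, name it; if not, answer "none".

Check each pair by majority over 19 ballots:
Aero vs Concept 2: Aero is ranked higher on 6+1 = 7 ballots, Concept 2 on 12. Concept 2 wins 12–7.
Aero vs Model V: 3+3+6+6 = 18 for Aero, 1 for Model V — Aero by 18–1.
Aero vs Cirrus: 13 to 6, Aero.
Aero vs Bolt: 3+6+6+1 = 16 for Aero, 3 for Bolt — Aero by 16–3.
Concept 2 vs Model V: 3+3+6 = 12 for Concept 2, 7 for Model V — Concept 2 by 12–7.
Concept 2 vs Cirrus: 6 for Concept 2, 13 for Cirrus — Cirrus by 13–6.
Concept 2 vs Bolt: 9 to 10, Bolt.
Model V vs Cirrus: 1 for Model V, 18 for Cirrus — Cirrus by 18–1.
Model V vs Bolt: Model V preferred on 6+1 = 7 ballots; Bolt wins 12–7.
Cirrus vs Bolt: 3+6 = 9 for Cirrus, 10 for Bolt — Bolt by 10–9.
Every design loses at least once (Aero loses to Concept 2; Concept 2 loses to Cirrus; Model V loses to Aero; Cirrus loses to Aero; Bolt loses to Aero). The majority relation contains the cycle Aero beats Cirrus beats Concept 2 beats Aero, so there is no Condorcet winner.

none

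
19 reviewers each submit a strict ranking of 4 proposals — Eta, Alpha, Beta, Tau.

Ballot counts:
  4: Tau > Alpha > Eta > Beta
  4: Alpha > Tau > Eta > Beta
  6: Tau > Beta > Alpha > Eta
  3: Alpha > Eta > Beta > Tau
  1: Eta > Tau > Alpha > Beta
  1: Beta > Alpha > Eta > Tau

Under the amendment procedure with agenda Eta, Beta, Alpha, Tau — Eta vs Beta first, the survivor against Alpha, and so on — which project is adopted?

Tau

Round 1: Eta vs Beta — 12–7, Eta advances.
Round 2: Eta vs Alpha — 1–18, Alpha advances.
Round 3: Alpha vs Tau — 8–11, Tau advances.
The agenda winner is Tau.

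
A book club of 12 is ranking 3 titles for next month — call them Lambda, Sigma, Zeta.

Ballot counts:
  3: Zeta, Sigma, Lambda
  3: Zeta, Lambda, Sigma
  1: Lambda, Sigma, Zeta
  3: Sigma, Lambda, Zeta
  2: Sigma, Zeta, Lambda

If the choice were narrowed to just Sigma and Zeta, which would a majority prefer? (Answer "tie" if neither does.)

tie

Ballots ranking Sigma above Zeta: 1 + 3 + 2 = 6.
Ballots ranking Zeta above Sigma: 12 − 6 = 6.
6–6: the pair ties.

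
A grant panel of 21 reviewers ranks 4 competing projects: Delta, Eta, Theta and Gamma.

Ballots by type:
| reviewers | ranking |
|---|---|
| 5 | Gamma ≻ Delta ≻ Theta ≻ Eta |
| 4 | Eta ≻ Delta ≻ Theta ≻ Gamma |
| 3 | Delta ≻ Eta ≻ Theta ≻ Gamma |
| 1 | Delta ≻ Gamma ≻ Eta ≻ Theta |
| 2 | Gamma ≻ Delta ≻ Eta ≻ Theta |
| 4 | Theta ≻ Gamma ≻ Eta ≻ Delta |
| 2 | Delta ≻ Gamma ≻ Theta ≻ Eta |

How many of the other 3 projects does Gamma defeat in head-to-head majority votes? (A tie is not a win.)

Gamma against each rival (21 reviewers):
Gamma–Delta: Gamma 11–10.
Gamma–Eta: Gamma 14–7.
Gamma vs Theta: Gamma preferred on 5+1+2+2 = 10 ballots; Theta wins 11–10.
Gamma beats Delta, Eta; loses to Theta — 2 pairwise wins.

2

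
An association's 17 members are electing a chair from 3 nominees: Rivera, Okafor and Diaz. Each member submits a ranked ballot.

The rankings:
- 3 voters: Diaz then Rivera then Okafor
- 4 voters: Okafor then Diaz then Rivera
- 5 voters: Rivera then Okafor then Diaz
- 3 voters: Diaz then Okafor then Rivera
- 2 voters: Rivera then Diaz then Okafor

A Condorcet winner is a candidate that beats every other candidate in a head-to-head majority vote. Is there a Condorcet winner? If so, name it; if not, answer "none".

Pairwise majorities:
Rivera vs Okafor: Rivera, 10–7.
Rivera vs Diaz: 7 to 10, Diaz.
Okafor vs Diaz: Okafor, 9–8.
Each candidate drops at least one matchup (Rivera loses to Diaz; Okafor loses to Rivera; Diaz loses to Okafor); the cycle Rivera beats Okafor beats Diaz beats Rivera rules out a Condorcet winner.

none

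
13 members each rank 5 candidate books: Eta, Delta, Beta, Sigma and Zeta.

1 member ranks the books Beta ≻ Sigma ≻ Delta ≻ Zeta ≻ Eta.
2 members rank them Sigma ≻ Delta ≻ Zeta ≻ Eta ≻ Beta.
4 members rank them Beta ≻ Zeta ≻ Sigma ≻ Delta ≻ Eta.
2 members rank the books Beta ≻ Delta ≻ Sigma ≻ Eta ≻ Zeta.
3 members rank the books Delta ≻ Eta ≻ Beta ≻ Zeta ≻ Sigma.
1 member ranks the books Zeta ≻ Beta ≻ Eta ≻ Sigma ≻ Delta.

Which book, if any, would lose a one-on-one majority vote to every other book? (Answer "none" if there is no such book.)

Pairwise majorities:
Eta vs Delta: Delta, 12–1.
Eta vs Beta: 5 to 8, Beta.
Eta vs Sigma: Eta is ranked higher on 3+1 = 4 ballots, Sigma on 9. Sigma wins 9–4.
Eta vs Zeta: Eta preferred on 2+3 = 5 ballots; Zeta wins 8–5.
Delta vs Beta: Beta wins 8–5.
Delta vs Sigma: 5 to 8, Sigma.
Delta vs Zeta: 1+2+2+3 = 8 for Delta, 5 for Zeta — Delta by 8–5.
Beta vs Sigma: 1+4+2+3+1 = 11 for Beta, 2 for Sigma — Beta by 11–2.
Beta–Zeta: Beta 10–3.
Sigma–Zeta: Zeta 8–5.
Eta is beaten in every head-to-head and is the Condorcet loser.

Eta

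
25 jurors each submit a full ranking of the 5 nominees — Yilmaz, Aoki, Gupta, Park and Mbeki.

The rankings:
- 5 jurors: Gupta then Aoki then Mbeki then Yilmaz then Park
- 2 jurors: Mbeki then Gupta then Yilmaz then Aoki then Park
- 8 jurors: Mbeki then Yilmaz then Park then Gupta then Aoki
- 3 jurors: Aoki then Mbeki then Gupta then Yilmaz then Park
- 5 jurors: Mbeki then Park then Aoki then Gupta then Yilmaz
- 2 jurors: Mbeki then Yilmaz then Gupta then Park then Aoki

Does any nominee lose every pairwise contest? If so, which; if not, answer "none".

none

Head-to-head results (25 jurors):
Yilmaz vs Aoki: Yilmaz is ranked higher on 2+8+2 = 12 ballots, Aoki on 13. Aoki wins 13–12.
Yilmaz–Gupta: Gupta 15–10.
Yilmaz–Park: Yilmaz 20–5.
Yilmaz vs Mbeki: Yilmaz is ranked higher on 0 ballots, Mbeki on 25. Mbeki wins 25–0.
Aoki vs Gupta: Aoki is ranked higher on 3+5 = 8 ballots, Gupta on 17. Gupta wins 17–8.
Aoki–Park: Park 15–10.
Aoki vs Mbeki: Mbeki, 17–8.
Gupta–Park: Park 13–12.
Gupta vs Mbeki: 5 to 20, Mbeki.
Park vs Mbeki: Mbeki wins 25–0.
No nominee is winless: Yilmaz beats Park; Aoki beats Yilmaz; Gupta beats Yilmaz; Park beats Aoki; Mbeki beats Yilmaz. There is no Condorcet loser.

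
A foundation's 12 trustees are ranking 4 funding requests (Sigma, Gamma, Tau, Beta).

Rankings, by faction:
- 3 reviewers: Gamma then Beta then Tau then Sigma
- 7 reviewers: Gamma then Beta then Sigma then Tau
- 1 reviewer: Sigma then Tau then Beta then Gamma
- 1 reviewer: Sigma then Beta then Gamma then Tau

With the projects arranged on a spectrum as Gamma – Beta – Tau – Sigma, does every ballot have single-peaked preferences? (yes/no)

Axis positions: Gamma=1, Beta=2, Tau=3, Sigma=4.
Faction 1 (peak Gamma at position 1): ranking walks positions 1-2-3-4, expanding outward from the peak — single-peaked.
Faction 2: ranking walks positions 1-2-4-3; Sigma is ranked above Tau even though Tau lies between Sigma and the peak Gamma on the axis — preferences dip and rise again. Not single-peaked.
Faction 3 (peak Sigma at position 4): ranking walks positions 4-3-2-1, expanding outward from the peak — single-peaked.
Faction 4: ranking walks positions 4-2-1-3; Beta is ranked above Tau even though Tau lies between Beta and the peak Sigma on the axis — preferences dip and rise again. Not single-peaked.
Faction 2 violates single-peakedness, so the profile is not single-peaked on this axis.

no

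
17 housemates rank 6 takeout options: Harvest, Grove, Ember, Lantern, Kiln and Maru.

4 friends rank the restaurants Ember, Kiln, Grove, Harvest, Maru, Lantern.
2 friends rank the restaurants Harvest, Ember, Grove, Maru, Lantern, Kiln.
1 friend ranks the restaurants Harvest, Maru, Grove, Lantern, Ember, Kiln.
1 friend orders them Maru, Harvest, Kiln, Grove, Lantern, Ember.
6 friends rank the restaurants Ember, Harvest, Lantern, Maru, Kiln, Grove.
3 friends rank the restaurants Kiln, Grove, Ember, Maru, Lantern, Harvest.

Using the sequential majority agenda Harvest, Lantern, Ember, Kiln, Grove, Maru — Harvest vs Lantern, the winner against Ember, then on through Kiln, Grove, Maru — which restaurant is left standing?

Ember

Round 1: Harvest vs Lantern — 14–3, Harvest advances.
Round 2: Harvest vs Ember — 4–13, Ember advances.
Round 3: Ember vs Kiln — 13–4, Ember advances.
Round 4: Ember vs Grove — 12–5, Ember advances.
Round 5: Ember vs Maru — 15–2, Ember advances.
Ember survives the agenda.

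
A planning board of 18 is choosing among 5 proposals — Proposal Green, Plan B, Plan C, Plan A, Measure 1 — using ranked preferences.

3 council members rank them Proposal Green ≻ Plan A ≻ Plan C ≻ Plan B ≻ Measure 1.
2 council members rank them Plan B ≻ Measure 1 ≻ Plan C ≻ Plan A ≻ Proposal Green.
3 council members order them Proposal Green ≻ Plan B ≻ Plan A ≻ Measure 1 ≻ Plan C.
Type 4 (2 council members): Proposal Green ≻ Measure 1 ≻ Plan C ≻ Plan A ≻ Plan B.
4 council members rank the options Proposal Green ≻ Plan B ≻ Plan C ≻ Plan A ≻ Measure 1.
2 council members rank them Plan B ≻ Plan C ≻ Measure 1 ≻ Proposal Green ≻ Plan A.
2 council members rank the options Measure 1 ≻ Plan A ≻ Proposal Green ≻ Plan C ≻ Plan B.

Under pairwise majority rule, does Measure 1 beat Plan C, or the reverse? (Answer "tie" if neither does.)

tie

Ballots ranking Measure 1 above Plan C: 2 + 3 + 2 + 2 = 9.
Ballots ranking Plan C above Measure 1: 18 − 9 = 9.
9–9: the pair ties.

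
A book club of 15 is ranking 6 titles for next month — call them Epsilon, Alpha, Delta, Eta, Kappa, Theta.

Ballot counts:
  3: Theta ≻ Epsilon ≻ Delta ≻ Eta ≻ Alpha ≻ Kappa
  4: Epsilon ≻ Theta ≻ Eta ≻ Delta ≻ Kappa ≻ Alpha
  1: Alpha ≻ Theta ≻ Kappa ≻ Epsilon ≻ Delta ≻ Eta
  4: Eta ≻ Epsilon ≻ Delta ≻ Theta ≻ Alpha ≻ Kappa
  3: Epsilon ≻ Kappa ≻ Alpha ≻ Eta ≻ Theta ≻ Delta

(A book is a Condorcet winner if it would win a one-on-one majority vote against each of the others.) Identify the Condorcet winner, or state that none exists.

Check each pair by majority over 15 ballots:
Epsilon–Alpha: Epsilon 14–1.
Epsilon–Delta: Epsilon 15–0.
Epsilon–Eta: Epsilon 11–4.
Epsilon–Kappa: Epsilon 14–1.
Epsilon vs Theta: Epsilon, 11–4.
Alpha–Delta: Delta 11–4.
Alpha vs Eta: Eta wins 11–4.
Alpha vs Kappa: Alpha, 8–7.
Alpha–Theta: Theta 11–4.
Delta vs Eta: Eta wins 11–4.
Delta–Kappa: Delta 11–4.
Delta vs Theta: Theta wins 11–4.
Eta vs Kappa: Eta wins 11–4.
Eta vs Theta: Theta wins 8–7.
Kappa–Theta: Theta 12–3.
Only Epsilon has no losses; Epsilon is the Condorcet winner.

Epsilon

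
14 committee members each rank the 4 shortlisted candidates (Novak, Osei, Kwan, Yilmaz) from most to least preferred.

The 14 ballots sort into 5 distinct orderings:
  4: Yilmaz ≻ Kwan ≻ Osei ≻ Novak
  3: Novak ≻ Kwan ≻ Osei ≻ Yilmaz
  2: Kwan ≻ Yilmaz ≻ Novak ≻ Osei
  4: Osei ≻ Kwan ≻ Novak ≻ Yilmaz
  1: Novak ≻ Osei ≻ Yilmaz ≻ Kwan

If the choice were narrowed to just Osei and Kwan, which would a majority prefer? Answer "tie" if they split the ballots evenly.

Ballots ranking Osei above Kwan: 4 + 1 = 5.
Ballots ranking Kwan above Osei: 14 − 5 = 9.
Kwan wins the head-to-head 9–5.

Kwan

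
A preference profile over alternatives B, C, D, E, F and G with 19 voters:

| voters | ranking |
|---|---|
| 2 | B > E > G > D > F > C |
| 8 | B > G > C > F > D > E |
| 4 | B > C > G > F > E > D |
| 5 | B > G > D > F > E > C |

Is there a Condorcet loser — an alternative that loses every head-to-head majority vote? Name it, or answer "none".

E

Head-to-head results (19 voters):
B vs C: 19 to 0, B.
B–D: B 19–0.
B vs E: B is ranked higher on 2+8+4+5 = 19 ballots, E on 0. B wins 19–0.
B vs F: B wins 19–0.
B vs G: B preferred on 2+8+4+5 = 19 ballots; B wins 19–0.
C vs D: C wins 12–7.
C vs E: C, 12–7.
C vs F: C preferred on 8+4 = 12 ballots; C wins 12–7.
C vs G: 4 for C, 15 for G — G by 15–4.
D vs E: D, 13–6.
D vs F: 7 to 12, F.
D vs G: G wins 19–0.
E vs F: F wins 17–2.
E vs G: G wins 17–2.
F vs G: G wins 19–0.
E loses to every other alternative — it is the Condorcet loser.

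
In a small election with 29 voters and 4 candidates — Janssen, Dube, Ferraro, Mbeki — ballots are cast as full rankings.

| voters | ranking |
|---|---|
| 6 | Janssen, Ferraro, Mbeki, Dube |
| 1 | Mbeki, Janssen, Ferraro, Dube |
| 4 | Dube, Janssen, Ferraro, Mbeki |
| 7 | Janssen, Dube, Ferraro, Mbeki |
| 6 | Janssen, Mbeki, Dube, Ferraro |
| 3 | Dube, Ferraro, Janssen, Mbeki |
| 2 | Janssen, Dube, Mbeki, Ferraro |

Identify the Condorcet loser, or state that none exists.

Pairwise majorities:
Janssen vs Dube: Janssen preferred on 6+1+7+6+2 = 22 ballots; Janssen wins 22–7.
Janssen–Ferraro: Janssen 26–3.
Janssen–Mbeki: Janssen 28–1.
Dube–Ferraro: Dube 22–7.
Dube vs Mbeki: 4+7+3+2 = 16 for Dube, 13 for Mbeki — Dube by 16–13.
Ferraro vs Mbeki: Ferraro wins 20–9.
Mbeki is beaten in every head-to-head and is the Condorcet loser.

Mbeki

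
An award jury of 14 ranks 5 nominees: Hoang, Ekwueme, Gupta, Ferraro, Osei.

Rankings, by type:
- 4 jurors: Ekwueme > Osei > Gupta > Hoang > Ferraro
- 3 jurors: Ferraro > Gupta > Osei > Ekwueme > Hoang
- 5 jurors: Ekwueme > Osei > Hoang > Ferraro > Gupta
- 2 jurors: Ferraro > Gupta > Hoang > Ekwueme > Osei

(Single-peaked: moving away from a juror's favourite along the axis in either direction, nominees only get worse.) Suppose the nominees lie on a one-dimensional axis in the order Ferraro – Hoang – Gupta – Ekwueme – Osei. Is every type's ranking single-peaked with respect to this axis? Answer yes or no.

no

Axis positions: Ferraro=1, Hoang=2, Gupta=3, Ekwueme=4, Osei=5.
Type 1 (peak Ekwueme at position 4): ranking walks positions 4-5-3-2-1, expanding outward from the peak — single-peaked.
Type 2: ranking walks positions 1-3-5-4-2; Gupta is ranked above Hoang even though Hoang lies between Gupta and the peak Ferraro on the axis — preferences dip and rise again. Not single-peaked.
Type 3: ranking walks positions 4-5-2-1-3; Hoang is ranked above Gupta even though Gupta lies between Hoang and the peak Ekwueme on the axis — preferences dip and rise again. Not single-peaked.
Type 4: ranking walks positions 1-3-2-4-5; Gupta is ranked above Hoang even though Hoang lies between Gupta and the peak Ferraro on the axis — preferences dip and rise again. Not single-peaked.
Type 2 violates single-peakedness, so the profile is not single-peaked on this axis.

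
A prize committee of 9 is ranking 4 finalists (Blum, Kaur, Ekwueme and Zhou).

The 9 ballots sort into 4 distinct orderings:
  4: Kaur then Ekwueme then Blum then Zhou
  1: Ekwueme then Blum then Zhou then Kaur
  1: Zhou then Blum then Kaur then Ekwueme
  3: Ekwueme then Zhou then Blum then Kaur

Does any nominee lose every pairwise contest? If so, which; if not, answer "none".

Head-to-head results (9 jurors):
Blum vs Kaur: Blum wins 5–4.
Blum vs Ekwueme: 1 for Blum, 8 for Ekwueme — Ekwueme by 8–1.
Blum vs Zhou: Blum, 5–4.
Kaur vs Ekwueme: 5 to 4, Kaur.
Kaur vs Zhou: 4 to 5, Zhou.
Ekwueme vs Zhou: Ekwueme, 8–1.
Every nominee wins at least one matchup (Blum beats Kaur; Kaur beats Ekwueme; Ekwueme beats Blum; Zhou beats Kaur), so there is no Condorcet loser.

none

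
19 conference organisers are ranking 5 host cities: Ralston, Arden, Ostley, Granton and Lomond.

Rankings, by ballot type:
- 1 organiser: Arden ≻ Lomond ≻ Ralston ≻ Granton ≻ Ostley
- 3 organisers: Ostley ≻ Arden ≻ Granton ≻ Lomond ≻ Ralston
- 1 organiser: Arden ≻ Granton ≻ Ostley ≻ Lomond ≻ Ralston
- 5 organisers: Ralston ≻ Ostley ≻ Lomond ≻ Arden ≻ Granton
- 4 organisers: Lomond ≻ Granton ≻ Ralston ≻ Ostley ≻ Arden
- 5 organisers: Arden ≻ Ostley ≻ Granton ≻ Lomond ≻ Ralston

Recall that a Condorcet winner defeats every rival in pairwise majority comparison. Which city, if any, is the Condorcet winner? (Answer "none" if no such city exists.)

none

Pairwise majorities:
Ralston vs Arden: 9 to 10, Arden.
Ralston vs Ostley: Ralston wins 10–9.
Ralston vs Granton: 1+5 = 6 for Ralston, 13 for Granton — Granton by 13–6.
Ralston vs Lomond: Lomond wins 14–5.
Arden vs Ostley: Arden preferred on 1+1+5 = 7 ballots; Ostley wins 12–7.
Arden vs Granton: Arden, 15–4.
Arden–Lomond: Arden 10–9.
Ostley vs Granton: Ostley wins 13–6.
Ostley vs Lomond: Ostley wins 14–5.
Granton vs Lomond: Lomond, 10–9.
Each city drops at least one matchup (Ralston loses to Arden; Arden loses to Ostley; Ostley loses to Ralston; Granton loses to Arden; Lomond loses to Arden); the cycle Ralston > Ostley > Arden > Ralston rules out a Condorcet winner.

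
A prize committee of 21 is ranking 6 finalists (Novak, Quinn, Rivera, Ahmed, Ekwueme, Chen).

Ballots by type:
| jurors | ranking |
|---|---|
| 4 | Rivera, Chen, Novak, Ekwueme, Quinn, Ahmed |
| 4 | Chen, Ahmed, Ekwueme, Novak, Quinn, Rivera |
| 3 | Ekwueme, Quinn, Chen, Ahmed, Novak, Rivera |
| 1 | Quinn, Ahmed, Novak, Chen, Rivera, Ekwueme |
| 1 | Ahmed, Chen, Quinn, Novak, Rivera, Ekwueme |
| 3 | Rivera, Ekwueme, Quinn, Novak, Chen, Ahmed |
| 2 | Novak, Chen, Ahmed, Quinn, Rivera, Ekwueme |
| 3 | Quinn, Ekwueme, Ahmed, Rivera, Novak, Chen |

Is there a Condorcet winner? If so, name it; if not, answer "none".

Pairwise majorities:
Novak vs Quinn: 10 to 11, Quinn.
Novak vs Rivera: Novak is ranked higher on 4+3+1+1+2 = 11 ballots, Rivera on 10. Novak wins 11–10.
Novak vs Ahmed: Ahmed, 12–9.
Novak vs Ekwueme: Ekwueme wins 13–8.
Novak vs Chen: Novak is ranked higher on 1+3+2+3 = 9 ballots, Chen on 12. Chen wins 12–9.
Quinn vs Rivera: Quinn, 14–7.
Quinn vs Ahmed: 14 to 7, Quinn.
Quinn vs Ekwueme: Quinn is ranked higher on 1+1+2+3 = 7 ballots, Ekwueme on 14. Ekwueme wins 14–7.
Quinn vs Chen: 10 to 11, Chen.
Rivera vs Ahmed: Rivera preferred on 4+3 = 7 ballots; Ahmed wins 14–7.
Rivera vs Ekwueme: 4+1+1+3+2 = 11 for Rivera, 10 for Ekwueme — Rivera by 11–10.
Rivera vs Chen: 10 to 11, Chen.
Ahmed vs Ekwueme: Ahmed is ranked higher on 4+1+1+2 = 8 ballots, Ekwueme on 13. Ekwueme wins 13–8.
Ahmed–Chen: Chen 16–5.
Ekwueme vs Chen: Chen, 12–9.
Chen beats each of Novak, Quinn, Rivera, Ahmed, Ekwueme — Chen is the Condorcet winner.

Chen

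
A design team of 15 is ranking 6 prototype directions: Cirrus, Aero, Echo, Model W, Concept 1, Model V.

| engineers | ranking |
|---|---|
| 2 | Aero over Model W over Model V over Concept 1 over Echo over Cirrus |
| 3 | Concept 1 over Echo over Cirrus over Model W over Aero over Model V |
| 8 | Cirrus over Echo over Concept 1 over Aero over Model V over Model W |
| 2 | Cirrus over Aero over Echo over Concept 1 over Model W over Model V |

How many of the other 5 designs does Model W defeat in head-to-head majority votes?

0

Model W against each rival (15 engineers):
Model W–Cirrus: Cirrus 13–2.
Model W vs Aero: 3 for Model W, 12 for Aero — Aero by 12–3.
Model W vs Echo: 2 for Model W, 13 for Echo — Echo by 13–2.
Model W–Concept 1: Concept 1 13–2.
Model W vs Model V: Model W is ranked higher on 2+3+2 = 7 ballots, Model V on 8. Model V wins 8–7.
Model W beats no one; loses to Cirrus, Aero, Echo, Concept 1, Model V — 0 pairwise wins.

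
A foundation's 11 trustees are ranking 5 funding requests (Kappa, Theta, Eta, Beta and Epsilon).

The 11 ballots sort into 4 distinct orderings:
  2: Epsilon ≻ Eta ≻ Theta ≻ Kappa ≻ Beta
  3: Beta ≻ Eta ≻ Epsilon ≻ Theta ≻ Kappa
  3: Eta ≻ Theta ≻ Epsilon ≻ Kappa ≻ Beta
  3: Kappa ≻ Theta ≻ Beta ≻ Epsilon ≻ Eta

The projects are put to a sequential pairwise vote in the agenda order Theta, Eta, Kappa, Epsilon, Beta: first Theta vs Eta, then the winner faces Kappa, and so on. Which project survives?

Round 1: Theta vs Eta — 3–8, Eta advances.
Round 2: Eta vs Kappa — 8–3, Eta advances.
Round 3: Eta vs Epsilon — 6–5, Eta advances.
Round 4: Eta vs Beta — 5–6, Beta advances.
The agenda winner is Beta.

Beta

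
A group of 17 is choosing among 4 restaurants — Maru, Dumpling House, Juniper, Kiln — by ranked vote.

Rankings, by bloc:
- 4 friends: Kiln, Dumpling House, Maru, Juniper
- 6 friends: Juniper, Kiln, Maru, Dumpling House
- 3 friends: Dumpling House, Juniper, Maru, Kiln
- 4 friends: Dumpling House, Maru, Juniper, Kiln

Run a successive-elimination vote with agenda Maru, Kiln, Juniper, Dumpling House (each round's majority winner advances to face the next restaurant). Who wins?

Dumpling House

Round 1: Maru vs Kiln — 7–10, Kiln advances.
Round 2: Kiln vs Juniper — 4–13, Juniper advances.
Round 3: Juniper vs Dumpling House — 6–11, Dumpling House advances.
The agenda winner is Dumpling House.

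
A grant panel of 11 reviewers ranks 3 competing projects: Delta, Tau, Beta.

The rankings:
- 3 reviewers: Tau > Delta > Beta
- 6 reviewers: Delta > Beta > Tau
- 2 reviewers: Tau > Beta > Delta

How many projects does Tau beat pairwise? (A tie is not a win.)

Tau against each rival (11 reviewers):
Tau–Delta: Delta 6–5.
Tau–Beta: Beta 6–5.
Tau beats no one; loses to Delta, Beta — 0 pairwise wins.

0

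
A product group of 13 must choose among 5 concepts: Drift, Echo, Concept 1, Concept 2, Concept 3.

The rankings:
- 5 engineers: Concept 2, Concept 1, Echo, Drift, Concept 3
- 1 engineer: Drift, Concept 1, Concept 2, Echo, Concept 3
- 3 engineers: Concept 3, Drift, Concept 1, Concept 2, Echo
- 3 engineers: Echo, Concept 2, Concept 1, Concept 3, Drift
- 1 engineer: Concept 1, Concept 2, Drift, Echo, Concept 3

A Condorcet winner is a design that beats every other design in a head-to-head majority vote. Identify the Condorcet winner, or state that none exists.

Pairwise majorities:
Drift vs Echo: Echo wins 8–5.
Drift vs Concept 1: Concept 1, 9–4.
Drift–Concept 2: Concept 2 9–4.
Drift–Concept 3: Drift 7–6.
Echo vs Concept 1: Concept 1 wins 10–3.
Echo vs Concept 2: Concept 2 wins 10–3.
Echo vs Concept 3: Echo wins 10–3.
Concept 1 vs Concept 2: Concept 2, 8–5.
Concept 1–Concept 3: Concept 1 10–3.
Concept 2 vs Concept 3: Concept 2 wins 10–3.
Concept 2 beats each of Drift, Echo, Concept 1, Concept 3 — Concept 2 is the Condorcet winner.

Concept 2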